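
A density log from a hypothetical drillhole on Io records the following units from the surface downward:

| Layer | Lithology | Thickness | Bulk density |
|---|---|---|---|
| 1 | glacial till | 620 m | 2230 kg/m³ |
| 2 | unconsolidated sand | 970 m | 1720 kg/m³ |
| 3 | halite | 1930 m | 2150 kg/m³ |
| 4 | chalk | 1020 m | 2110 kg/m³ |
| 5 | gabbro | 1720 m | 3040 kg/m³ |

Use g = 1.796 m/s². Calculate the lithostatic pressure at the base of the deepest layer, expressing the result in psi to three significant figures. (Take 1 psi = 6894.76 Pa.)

3800 psi

glacial till: 2230 kg/m³ × 1.796 m/s² × 620 m = 2.483×10^6 Pa = 360.2 psi
unconsolidated sand: 1720 kg/m³ × 1.796 m/s² × 970 m = 2.996×10^6 Pa = 434.6 psi
halite: 2150 kg/m³ × 1.796 m/s² × 1930 m = 7.453×10^6 Pa = 1081 psi
chalk: 2110 kg/m³ × 1.796 m/s² × 1020 m = 3.865×10^6 Pa = 560.6 psi
gabbro: 3040 kg/m³ × 1.796 m/s² × 1720 m = 9.391×10^6 Pa = 1362 psi
Total = 360.2 + 434.6 + 1081 + 560.6 + 1362 = 3798.3 psi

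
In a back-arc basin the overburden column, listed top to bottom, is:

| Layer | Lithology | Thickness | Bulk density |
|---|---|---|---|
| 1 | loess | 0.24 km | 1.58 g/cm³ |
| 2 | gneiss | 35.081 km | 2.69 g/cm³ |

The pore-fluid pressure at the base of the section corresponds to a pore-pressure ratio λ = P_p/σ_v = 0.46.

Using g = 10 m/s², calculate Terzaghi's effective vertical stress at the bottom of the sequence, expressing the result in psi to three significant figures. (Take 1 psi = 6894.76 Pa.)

Overburden (lithostatic) stress σ_v:
loess: 1580 kg/m³ × 10 m/s² × 240 m = 3.792×10^6 Pa = 3.792 MPa
gneiss: 2690 kg/m³ × 10 m/s² × 35081 m = 9.437×10^8 Pa = 943.7 MPa
Total = 3.792 + 943.7 = 947.47 MPa
Pore pressure P_p = λ·σ_v = 0.46 × 947.5 MPa = 435.8 MPa
Effective stress σ' = σ_v − P_p = 947.5 − 435.8 = 511.63 MPa = 74206 psi

74200 psi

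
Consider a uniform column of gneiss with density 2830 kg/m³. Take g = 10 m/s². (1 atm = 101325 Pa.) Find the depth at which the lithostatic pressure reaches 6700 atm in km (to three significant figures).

24.0 km

h = P/(ρg) = 6700 atm / (2830 kg/m³ × 10 m/s²) = 6.789×10^8 Pa / 28300 Pa/m = 23989 m
= 23.989 km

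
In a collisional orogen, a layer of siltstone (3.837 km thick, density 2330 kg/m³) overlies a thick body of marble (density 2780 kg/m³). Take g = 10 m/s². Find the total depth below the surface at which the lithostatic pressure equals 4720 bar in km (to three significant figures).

Pressure at base of upper layers: 2330×10×3837 = 8.940×10^7 Pa = 894.0 bar
Remaining pressure to be supplied by marble: 4.720×10^8 − 8.940×10^7 = 3.826×10^8 Pa
Additional depth in marble = 3.826×10^8 Pa / (2780 kg/m³ × 10 m/s²) = 13763 m
Total depth = 3837 m + 13763 m = 17600 m
= 17.600 km

17.6 km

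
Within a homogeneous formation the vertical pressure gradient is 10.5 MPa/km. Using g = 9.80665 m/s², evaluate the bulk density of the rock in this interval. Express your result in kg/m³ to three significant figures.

1070 kg/m³

ρ = (dP/dz)/g = 10.5 MPa/km / 9.80665 m/s² = 10500 Pa/m / 9.80665 m/s² = 1070.7 kg/m³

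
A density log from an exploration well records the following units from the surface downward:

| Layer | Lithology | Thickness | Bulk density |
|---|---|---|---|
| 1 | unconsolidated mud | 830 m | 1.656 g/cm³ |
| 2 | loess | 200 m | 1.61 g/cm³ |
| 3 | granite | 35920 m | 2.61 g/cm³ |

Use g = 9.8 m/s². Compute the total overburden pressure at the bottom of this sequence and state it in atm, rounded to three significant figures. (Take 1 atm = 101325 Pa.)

unconsolidated mud: 1656 kg/m³ × 9.8 m/s² × 830 m = 1.347×10^7 Pa = 132.9 atm
loess: 1610 kg/m³ × 9.8 m/s² × 200 m = 3.156×10^6 Pa = 31.14 atm
granite: 2610 kg/m³ × 9.8 m/s² × 35920 m = 9.188×10^8 Pa = 9067 atm
Total = 132.9 + 31.14 + 9067 = 9231.6 atm

9230 atm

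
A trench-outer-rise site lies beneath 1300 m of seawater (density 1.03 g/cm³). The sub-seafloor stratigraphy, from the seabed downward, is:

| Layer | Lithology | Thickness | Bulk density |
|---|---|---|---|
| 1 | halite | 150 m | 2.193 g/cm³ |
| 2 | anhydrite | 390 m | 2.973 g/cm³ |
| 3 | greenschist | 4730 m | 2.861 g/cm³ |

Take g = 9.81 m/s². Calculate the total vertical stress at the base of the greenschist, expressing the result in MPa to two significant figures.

seawater: 1030 kg/m³ × 9.81 m/s² × 1300 m = 1.314×10^7 Pa = 13.14 MPa
halite: 2193 kg/m³ × 9.81 m/s² × 150 m = 3.227×10^6 Pa = 3.227 MPa
anhydrite: 2973 kg/m³ × 9.81 m/s² × 390 m = 1.137×10^7 Pa = 11.37 MPa
greenschist: 2861 kg/m³ × 9.81 m/s² × 4730 m = 1.328×10^8 Pa = 132.8 MPa
Total = 13.14 + 3.227 + 11.37 + 132.8 = 160.49 MPa

160 MPa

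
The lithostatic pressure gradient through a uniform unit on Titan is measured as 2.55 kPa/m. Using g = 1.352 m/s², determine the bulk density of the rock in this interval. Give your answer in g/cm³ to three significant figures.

ρ = (dP/dz)/g = 2.55 kPa/m / 1.352 m/s² = 2550.0 Pa/m / 1.352 m/s² = 1886.1 kg/m³
= 1.886 g/cm³

1.89 g/cm³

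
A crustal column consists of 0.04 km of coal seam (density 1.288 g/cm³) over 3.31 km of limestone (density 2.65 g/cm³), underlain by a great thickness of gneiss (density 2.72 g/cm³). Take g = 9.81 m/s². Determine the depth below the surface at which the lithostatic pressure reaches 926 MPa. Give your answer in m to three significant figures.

Pressure at base of upper layers: 1288×9.81×40 + 2650×9.81×3310 = 8.655×10^7 Pa = 86.55 MPa
Remaining pressure to be supplied by gneiss: 9.260×10^8 − 8.655×10^7 = 8.394×10^8 Pa
Additional depth in gneiss = 8.394×10^8 Pa / (2720 kg/m³ × 9.81 m/s²) = 31460 m
Total depth = 3350 m + 31460 m = 34810 m

34800 m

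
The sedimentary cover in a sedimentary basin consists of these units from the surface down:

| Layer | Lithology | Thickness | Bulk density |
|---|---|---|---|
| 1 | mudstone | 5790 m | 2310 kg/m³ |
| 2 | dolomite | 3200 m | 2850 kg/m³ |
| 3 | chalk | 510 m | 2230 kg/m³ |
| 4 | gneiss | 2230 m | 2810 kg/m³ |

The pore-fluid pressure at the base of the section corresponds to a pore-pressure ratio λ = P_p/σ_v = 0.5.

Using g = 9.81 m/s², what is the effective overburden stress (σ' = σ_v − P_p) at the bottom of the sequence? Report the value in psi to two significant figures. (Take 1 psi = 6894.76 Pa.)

21000 psi

Overburden (lithostatic) stress σ_v:
mudstone: 2310 kg/m³ × 9.81 m/s² × 5790 m = 1.312×10^8 Pa = 131.2 MPa
dolomite: 2850 kg/m³ × 9.81 m/s² × 3200 m = 8.947×10^7 Pa = 89.47 MPa
chalk: 2230 kg/m³ × 9.81 m/s² × 510 m = 1.116×10^7 Pa = 11.16 MPa
gneiss: 2810 kg/m³ × 9.81 m/s² × 2230 m = 6.147×10^7 Pa = 61.47 MPa
Total = 131.2 + 89.47 + 11.16 + 61.47 = 293.30 MPa
Pore pressure P_p = λ·σ_v = 0.5 × 293.3 MPa = 146.7 MPa
Effective stress σ' = σ_v − P_p = 293.3 − 146.7 = 146.65 MPa = 21270 psi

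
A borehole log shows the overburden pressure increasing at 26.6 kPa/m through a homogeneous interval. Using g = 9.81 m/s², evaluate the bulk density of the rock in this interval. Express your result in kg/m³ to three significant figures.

ρ = (dP/dz)/g = 26.6 kPa/m / 9.81 m/s² = 26600 Pa/m / 9.81 m/s² = 2711.5 kg/m³

2710 kg/m³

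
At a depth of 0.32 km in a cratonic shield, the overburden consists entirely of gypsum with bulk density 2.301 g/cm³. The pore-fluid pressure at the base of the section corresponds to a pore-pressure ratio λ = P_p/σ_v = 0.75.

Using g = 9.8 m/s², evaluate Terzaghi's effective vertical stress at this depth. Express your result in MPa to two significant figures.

1.8 MPa

Overburden (lithostatic) stress σ_v:
gypsum: 2301 kg/m³ × 9.8 m/s² × 320 m = 7.216×10^6 Pa = 7.216 MPa
Pore pressure P_p = λ·σ_v = 0.75 × 7.216 MPa = 5.412 MPa
Effective stress σ' = σ_v − P_p = 7.216 − 5.412 = 1.8040 MPa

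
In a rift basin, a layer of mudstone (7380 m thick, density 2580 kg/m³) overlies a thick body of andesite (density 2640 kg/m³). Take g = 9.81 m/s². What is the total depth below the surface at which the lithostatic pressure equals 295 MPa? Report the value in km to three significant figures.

Pressure at base of upper layers: 2580×9.81×7380 = 1.868×10^8 Pa = 186.8 MPa
Remaining pressure to be supplied by andesite: 2.950×10^8 − 1.868×10^8 = 1.082×10^8 Pa
Additional depth in andesite = 1.082×10^8 Pa / (2640 kg/m³ × 9.81 m/s²) = 4178.4 m
Total depth = 7380 m + 4178.4 m = 11558 m
= 11.558 km

11.6 km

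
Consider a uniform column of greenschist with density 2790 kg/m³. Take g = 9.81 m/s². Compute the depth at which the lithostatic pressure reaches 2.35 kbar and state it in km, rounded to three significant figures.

8.59 km

h = P/(ρg) = 2.35 kbar / (2790 kg/m³ × 9.81 m/s²) = 2.350×10^8 Pa / 27370 Pa/m = 8586.1 m
= 8.5861 km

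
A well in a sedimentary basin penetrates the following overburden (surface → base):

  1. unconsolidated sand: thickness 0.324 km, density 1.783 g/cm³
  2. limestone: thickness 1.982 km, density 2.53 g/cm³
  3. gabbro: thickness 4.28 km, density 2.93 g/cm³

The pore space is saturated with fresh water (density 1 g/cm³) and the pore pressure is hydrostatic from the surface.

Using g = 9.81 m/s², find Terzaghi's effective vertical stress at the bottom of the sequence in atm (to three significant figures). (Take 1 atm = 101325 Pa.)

1120 atm

Overburden (lithostatic) stress σ_v:
unconsolidated sand: 1783 kg/m³ × 9.81 m/s² × 324 m = 5.667×10^6 Pa = 5.667 MPa
limestone: 2530 kg/m³ × 9.81 m/s² × 1982 m = 4.919×10^7 Pa = 49.19 MPa
gabbro: 2930 kg/m³ × 9.81 m/s² × 4280 m = 1.230×10^8 Pa = 123.0 MPa
Total = 5.667 + 49.19 + 123.0 = 177.88 MPa
Pore pressure P_p = 1000 kg/m³ × 9.81 m/s² × 6586 m = 6.461×10^7 Pa = 64.61 MPa
Effective stress σ' = σ_v − P_p = 177.9 − 64.61 = 113.27 MPa = 1117.9 atm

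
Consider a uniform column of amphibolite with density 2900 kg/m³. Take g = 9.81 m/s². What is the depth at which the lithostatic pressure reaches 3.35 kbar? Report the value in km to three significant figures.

h = P/(ρg) = 3.35 kbar / (2900 kg/m³ × 9.81 m/s²) = 3.350×10^8 Pa / 28449 Pa/m = 11775 m
= 11.775 km

11.8 km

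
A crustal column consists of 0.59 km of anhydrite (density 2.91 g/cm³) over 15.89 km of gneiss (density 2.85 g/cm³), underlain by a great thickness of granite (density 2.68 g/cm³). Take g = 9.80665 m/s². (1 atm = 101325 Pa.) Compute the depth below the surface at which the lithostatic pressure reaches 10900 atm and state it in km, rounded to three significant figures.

41.0 km

Pressure at base of upper layers: 2910×9.80665×590 + 2850×9.80665×15890 = 4.609×10^8 Pa = 4549 atm
Remaining pressure to be supplied by granite: 1.104×10^9 − 4.609×10^8 = 6.435×10^8 Pa
Additional depth in granite = 6.435×10^8 Pa / (2680 kg/m³ × 9.80665 m/s²) = 24484 m
Total depth = 16480 m + 24484 m = 40964 m
= 40.964 km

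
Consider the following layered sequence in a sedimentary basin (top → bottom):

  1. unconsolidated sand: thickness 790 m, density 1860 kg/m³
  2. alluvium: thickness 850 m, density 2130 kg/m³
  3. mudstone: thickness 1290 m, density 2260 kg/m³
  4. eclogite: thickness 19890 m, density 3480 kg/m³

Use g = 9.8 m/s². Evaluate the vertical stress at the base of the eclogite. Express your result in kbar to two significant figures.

7.4 kbar

unconsolidated sand: 1860 kg/m³ × 9.8 m/s² × 790 m = 1.440×10^7 Pa = 0.1440 kbar
alluvium: 2130 kg/m³ × 9.8 m/s² × 850 m = 1.774×10^7 Pa = 0.1774 kbar
mudstone: 2260 kg/m³ × 9.8 m/s² × 1290 m = 2.857×10^7 Pa = 0.2857 kbar
eclogite: 3480 kg/m³ × 9.8 m/s² × 19890 m = 6.783×10^8 Pa = 6.783 kbar
Total = 0.1440 + 0.1774 + 0.2857 + 6.783 = 7.3904 kbar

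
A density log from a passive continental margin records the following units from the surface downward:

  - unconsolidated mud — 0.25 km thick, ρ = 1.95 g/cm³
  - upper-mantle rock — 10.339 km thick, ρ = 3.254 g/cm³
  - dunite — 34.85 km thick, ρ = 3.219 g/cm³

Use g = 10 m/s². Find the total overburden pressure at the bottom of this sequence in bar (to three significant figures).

14600 bar

unconsolidated mud: 1950 kg/m³ × 10 m/s² × 250 m = 4.875×10^6 Pa = 48.75 bar
upper-mantle rock: 3254 kg/m³ × 10 m/s² × 10339 m = 3.364×10^8 Pa = 3364 bar
dunite: 3219 kg/m³ × 10 m/s² × 34850 m = 1.122×10^9 Pa = 11218 bar
Total = 48.75 + 3364 + 11218 = 14631 bar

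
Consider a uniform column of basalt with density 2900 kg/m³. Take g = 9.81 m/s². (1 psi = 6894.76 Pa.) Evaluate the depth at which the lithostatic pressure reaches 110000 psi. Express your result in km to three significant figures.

26.7 km

h = P/(ρg) = 110000 psi / (2900 kg/m³ × 9.81 m/s²) = 7.584×10^8 Pa / 28449 Pa/m = 26659 m
= 26.659 km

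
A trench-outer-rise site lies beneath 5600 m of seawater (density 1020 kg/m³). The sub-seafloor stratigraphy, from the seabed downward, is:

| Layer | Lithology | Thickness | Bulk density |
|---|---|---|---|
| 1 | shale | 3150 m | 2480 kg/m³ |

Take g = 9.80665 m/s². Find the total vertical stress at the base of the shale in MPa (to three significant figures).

133 MPa

seawater: 1020 kg/m³ × 9.80665 m/s² × 5600 m = 5.602×10^7 Pa = 56.02 MPa
shale: 2480 kg/m³ × 9.80665 m/s² × 3150 m = 7.661×10^7 Pa = 76.61 MPa
Total = 56.02 + 76.61 = 132.63 MPa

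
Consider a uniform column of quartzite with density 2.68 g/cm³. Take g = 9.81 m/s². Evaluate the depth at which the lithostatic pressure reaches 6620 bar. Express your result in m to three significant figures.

25200 m

h = P/(ρg) = 6620 bar / (2680 kg/m³ × 9.81 m/s²) = 6.620×10^8 Pa / 26291 Pa/m = 25180 m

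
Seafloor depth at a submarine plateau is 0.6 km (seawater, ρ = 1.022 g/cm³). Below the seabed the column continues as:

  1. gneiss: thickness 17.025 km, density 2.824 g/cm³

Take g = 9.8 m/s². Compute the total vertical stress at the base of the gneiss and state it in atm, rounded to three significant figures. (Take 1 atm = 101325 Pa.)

seawater: 1022 kg/m³ × 9.8 m/s² × 600 m = 6.009×10^6 Pa = 59.31 atm
gneiss: 2824 kg/m³ × 9.8 m/s² × 17025 m = 4.712×10^8 Pa = 4650 atm
Total = 59.31 + 4650 = 4709.4 atm

4710 atm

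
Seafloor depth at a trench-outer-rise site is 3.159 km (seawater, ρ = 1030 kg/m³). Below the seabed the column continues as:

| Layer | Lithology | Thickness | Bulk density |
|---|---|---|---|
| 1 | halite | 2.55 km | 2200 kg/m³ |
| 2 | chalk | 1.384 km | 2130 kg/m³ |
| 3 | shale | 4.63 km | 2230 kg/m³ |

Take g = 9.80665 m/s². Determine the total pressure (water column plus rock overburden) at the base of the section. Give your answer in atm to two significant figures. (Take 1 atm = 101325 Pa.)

2100 atm

seawater: 1030 kg/m³ × 9.80665 m/s² × 3159 m = 3.191×10^7 Pa = 314.9 atm
halite: 2200 kg/m³ × 9.80665 m/s² × 2550 m = 5.502×10^7 Pa = 543.0 atm
chalk: 2130 kg/m³ × 9.80665 m/s² × 1384 m = 2.891×10^7 Pa = 285.3 atm
shale: 2230 kg/m³ × 9.80665 m/s² × 4630 m = 1.013×10^8 Pa = 999.3 atm
Total = 314.9 + 543.0 + 285.3 + 999.3 = 2142.5 atm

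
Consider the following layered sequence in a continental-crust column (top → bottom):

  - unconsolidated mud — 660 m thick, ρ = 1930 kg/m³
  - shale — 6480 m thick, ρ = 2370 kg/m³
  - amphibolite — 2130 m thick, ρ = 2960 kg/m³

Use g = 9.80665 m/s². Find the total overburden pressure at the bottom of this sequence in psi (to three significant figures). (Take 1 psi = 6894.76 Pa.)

unconsolidated mud: 1930 kg/m³ × 9.80665 m/s² × 660 m = 1.249×10^7 Pa = 1812 psi
shale: 2370 kg/m³ × 9.80665 m/s² × 6480 m = 1.506×10^8 Pa = 21844 psi
amphibolite: 2960 kg/m³ × 9.80665 m/s² × 2130 m = 6.183×10^7 Pa = 8968 psi
Total = 1812 + 21844 + 8968 = 32623 psi

32600 psi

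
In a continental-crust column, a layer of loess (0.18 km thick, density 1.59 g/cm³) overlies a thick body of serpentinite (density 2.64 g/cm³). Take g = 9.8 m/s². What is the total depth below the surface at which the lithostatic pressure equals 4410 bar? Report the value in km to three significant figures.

17.1 km

Pressure at base of upper layers: 1590×9.8×180 = 2.805×10^6 Pa = 28.05 bar
Remaining pressure to be supplied by serpentinite: 4.410×10^8 − 2.805×10^6 = 4.382×10^8 Pa
Additional depth in serpentinite = 4.382×10^8 Pa / (2640 kg/m³ × 9.8 m/s²) = 16937 m
Total depth = 180 m + 16937 m = 17117 m
= 17.117 km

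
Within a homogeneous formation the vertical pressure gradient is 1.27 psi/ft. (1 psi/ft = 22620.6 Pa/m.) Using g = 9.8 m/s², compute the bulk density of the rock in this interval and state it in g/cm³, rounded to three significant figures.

2.93 g/cm³

ρ = (dP/dz)/g = 1.27 psi/ft / 9.8 m/s² = 28728 Pa/m / 9.8 m/s² = 2931.4 kg/m³
= 2.931 g/cm³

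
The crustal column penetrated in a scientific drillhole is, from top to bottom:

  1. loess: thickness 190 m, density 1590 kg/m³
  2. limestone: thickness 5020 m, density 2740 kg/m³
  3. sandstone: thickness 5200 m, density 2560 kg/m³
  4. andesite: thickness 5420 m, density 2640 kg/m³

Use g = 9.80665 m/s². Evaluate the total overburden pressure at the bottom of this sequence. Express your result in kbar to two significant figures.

4.1 kbar

loess: 1590 kg/m³ × 9.80665 m/s² × 190 m = 2.963×10^6 Pa = 0.02963 kbar
limestone: 2740 kg/m³ × 9.80665 m/s² × 5020 m = 1.349×10^8 Pa = 1.349 kbar
sandstone: 2560 kg/m³ × 9.80665 m/s² × 5200 m = 1.305×10^8 Pa = 1.305 kbar
andesite: 2640 kg/m³ × 9.80665 m/s² × 5420 m = 1.403×10^8 Pa = 1.403 kbar
Total = 0.02963 + 1.349 + 1.305 + 1.403 = 4.0872 kbar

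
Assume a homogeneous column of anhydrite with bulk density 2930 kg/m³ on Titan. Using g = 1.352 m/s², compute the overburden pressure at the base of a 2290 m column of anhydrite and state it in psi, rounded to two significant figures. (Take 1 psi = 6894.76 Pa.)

anhydrite: 2930 kg/m³ × 1.352 m/s² × 2290 m = 9.072×10^6 Pa = 1316 psi

1300 psi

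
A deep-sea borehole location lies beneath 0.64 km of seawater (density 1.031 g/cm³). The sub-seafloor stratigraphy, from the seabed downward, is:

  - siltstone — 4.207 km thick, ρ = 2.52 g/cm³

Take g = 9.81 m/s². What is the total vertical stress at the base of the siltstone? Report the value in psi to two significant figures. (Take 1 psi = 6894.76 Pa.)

seawater: 1031 kg/m³ × 9.81 m/s² × 640 m = 6.473×10^6 Pa = 938.8 psi
siltstone: 2520 kg/m³ × 9.81 m/s² × 4207 m = 1.040×10^8 Pa = 15084 psi
Total = 938.8 + 15084 = 16023 psi

16000 psi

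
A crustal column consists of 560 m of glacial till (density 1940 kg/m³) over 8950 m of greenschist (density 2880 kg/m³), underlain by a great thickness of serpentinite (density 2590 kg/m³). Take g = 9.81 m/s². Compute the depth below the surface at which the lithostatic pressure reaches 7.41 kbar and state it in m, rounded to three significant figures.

28300 m

Pressure at base of upper layers: 1940×9.81×560 + 2880×9.81×8950 = 2.635×10^8 Pa = 2.635 kbar
Remaining pressure to be supplied by serpentinite: 7.410×10^8 − 2.635×10^8 = 4.775×10^8 Pa
Additional depth in serpentinite = 4.775×10^8 Pa / (2590 kg/m³ × 9.81 m/s²) = 18793 m
Total depth = 9510 m + 18793 m = 28303 m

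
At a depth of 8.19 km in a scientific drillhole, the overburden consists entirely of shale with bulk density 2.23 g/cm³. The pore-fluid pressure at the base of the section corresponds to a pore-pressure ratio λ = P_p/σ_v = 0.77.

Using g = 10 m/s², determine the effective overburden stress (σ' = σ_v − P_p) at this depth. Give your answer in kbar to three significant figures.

0.420 kbar

Overburden (lithostatic) stress σ_v:
shale: 2230 kg/m³ × 10 m/s² × 8190 m = 1.826×10^8 Pa = 182.6 MPa
Pore pressure P_p = λ·σ_v = 0.77 × 182.6 MPa = 140.6 MPa
Effective stress σ' = σ_v − P_p = 182.6 − 140.6 = 42.007 MPa = 0.42007 kbar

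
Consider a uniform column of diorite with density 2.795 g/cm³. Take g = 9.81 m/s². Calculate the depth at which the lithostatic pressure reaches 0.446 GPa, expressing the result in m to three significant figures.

16300 m

h = P/(ρg) = 0.446 GPa / (2795 kg/m³ × 9.81 m/s²) = 4.460×10^8 Pa / 27419 Pa/m = 16266 m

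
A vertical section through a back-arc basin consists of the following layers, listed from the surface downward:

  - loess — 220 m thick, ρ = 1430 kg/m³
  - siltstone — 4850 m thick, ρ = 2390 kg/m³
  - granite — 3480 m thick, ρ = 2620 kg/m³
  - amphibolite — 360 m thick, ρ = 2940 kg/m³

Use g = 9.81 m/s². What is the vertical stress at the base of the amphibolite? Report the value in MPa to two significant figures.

loess: 1430 kg/m³ × 9.81 m/s² × 220 m = 3.086×10^6 Pa = 3.086 MPa
siltstone: 2390 kg/m³ × 9.81 m/s² × 4850 m = 1.137×10^8 Pa = 113.7 MPa
granite: 2620 kg/m³ × 9.81 m/s² × 3480 m = 8.944×10^7 Pa = 89.44 MPa
amphibolite: 2940 kg/m³ × 9.81 m/s² × 360 m = 1.038×10^7 Pa = 10.38 MPa
Total = 3.086 + 113.7 + 89.44 + 10.38 = 216.63 MPa

220 MPa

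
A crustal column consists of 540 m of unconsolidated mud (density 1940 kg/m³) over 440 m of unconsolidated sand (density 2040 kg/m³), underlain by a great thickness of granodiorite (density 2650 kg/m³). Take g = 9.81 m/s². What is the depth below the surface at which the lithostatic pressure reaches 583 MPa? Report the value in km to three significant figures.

22.7 km

Pressure at base of upper layers: 1940×9.81×540 + 2040×9.81×440 = 1.908×10^7 Pa = 19.08 MPa
Remaining pressure to be supplied by granodiorite: 5.830×10^8 − 1.908×10^7 = 5.639×10^8 Pa
Additional depth in granodiorite = 5.639×10^8 Pa / (2650 kg/m³ × 9.81 m/s²) = 21692 m
Total depth = 980 m + 21692 m = 22672 m
= 22.672 km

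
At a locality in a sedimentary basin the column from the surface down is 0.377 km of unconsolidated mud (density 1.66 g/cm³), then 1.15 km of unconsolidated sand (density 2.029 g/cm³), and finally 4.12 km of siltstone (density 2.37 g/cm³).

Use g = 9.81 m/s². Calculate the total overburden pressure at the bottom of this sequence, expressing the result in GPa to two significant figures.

unconsolidated mud: 1660 kg/m³ × 9.81 m/s² × 377 m = 6.139×10^6 Pa = 6.139×10^-3 GPa
unconsolidated sand: 2029 kg/m³ × 9.81 m/s² × 1150 m = 2.289×10^7 Pa = 0.02289 GPa
siltstone: 2370 kg/m³ × 9.81 m/s² × 4120 m = 9.579×10^7 Pa = 0.09579 GPa
Total = 6.139×10^-3 + 0.02289 + 0.09579 = 0.12482 GPa

0.12 GPa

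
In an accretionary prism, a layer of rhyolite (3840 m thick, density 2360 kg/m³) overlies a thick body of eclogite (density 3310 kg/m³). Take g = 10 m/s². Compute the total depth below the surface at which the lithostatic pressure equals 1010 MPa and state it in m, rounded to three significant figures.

31600 m

Pressure at base of upper layers: 2360×10×3840 = 9.062×10^7 Pa = 90.62 MPa
Remaining pressure to be supplied by eclogite: 1.010×10^9 − 9.062×10^7 = 9.194×10^8 Pa
Additional depth in eclogite = 9.194×10^8 Pa / (3310 kg/m³ × 10 m/s²) = 27776 m
Total depth = 3840 m + 27776 m = 31616 m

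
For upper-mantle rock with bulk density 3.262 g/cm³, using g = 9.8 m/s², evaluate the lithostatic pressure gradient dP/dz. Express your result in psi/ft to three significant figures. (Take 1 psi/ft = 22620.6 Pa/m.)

dP/dz = ρg = 3262 kg/m³ × 9.8 m/s² = 31968 Pa/m
= 31968 Pa/m × (1 psi/ft / 22621 Pa/m) = 1.4132 psi/ft

1.41 psi/ft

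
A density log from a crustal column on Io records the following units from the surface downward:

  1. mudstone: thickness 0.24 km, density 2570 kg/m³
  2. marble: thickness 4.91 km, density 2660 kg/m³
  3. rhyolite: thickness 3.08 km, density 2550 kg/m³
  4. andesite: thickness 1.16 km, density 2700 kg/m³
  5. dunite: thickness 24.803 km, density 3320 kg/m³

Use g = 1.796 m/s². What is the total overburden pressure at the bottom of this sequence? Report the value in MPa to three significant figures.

192 MPa

mudstone: 2570 kg/m³ × 1.796 m/s² × 240 m = 1.108×10^6 Pa = 1.108 MPa
marble: 2660 kg/m³ × 1.796 m/s² × 4910 m = 2.346×10^7 Pa = 23.46 MPa
rhyolite: 2550 kg/m³ × 1.796 m/s² × 3080 m = 1.411×10^7 Pa = 14.11 MPa
andesite: 2700 kg/m³ × 1.796 m/s² × 1160 m = 5.625×10^6 Pa = 5.625 MPa
dunite: 3320 kg/m³ × 1.796 m/s² × 24803 m = 1.479×10^8 Pa = 147.9 MPa
Total = 1.108 + 23.46 + 14.11 + 5.625 + 147.9 = 192.19 MPa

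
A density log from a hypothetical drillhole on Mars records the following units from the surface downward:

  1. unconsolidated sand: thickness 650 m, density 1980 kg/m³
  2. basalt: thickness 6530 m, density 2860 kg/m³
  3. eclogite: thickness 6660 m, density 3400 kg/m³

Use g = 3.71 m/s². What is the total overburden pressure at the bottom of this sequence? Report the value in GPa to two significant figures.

0.16 GPa

unconsolidated sand: 1980 kg/m³ × 3.71 m/s² × 650 m = 4.775×10^6 Pa = 4.775×10^-3 GPa
basalt: 2860 kg/m³ × 3.71 m/s² × 6530 m = 6.929×10^7 Pa = 0.06929 GPa
eclogite: 3400 kg/m³ × 3.71 m/s² × 6660 m = 8.401×10^7 Pa = 0.08401 GPa
Total = 4.775×10^-3 + 0.06929 + 0.08401 = 0.15807 GPa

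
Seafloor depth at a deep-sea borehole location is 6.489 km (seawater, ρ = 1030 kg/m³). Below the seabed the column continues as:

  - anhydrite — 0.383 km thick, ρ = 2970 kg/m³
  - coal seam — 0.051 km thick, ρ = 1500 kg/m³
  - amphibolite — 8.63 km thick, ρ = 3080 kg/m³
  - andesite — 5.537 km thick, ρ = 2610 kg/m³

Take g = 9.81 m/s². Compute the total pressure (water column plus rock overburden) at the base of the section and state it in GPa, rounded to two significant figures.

0.48 GPa

seawater: 1030 kg/m³ × 9.81 m/s² × 6489 m = 6.557×10^7 Pa = 0.06557 GPa
anhydrite: 2970 kg/m³ × 9.81 m/s² × 383 m = 1.116×10^7 Pa = 0.01116 GPa
coal seam: 1500 kg/m³ × 9.81 m/s² × 51 m = 7.505×10^5 Pa = 7.505×10^-4 GPa
amphibolite: 3080 kg/m³ × 9.81 m/s² × 8630 m = 2.608×10^8 Pa = 0.2608 GPa
andesite: 2610 kg/m³ × 9.81 m/s² × 5537 m = 1.418×10^8 Pa = 0.1418 GPa
Total = 0.06557 + 0.01116 + 7.505×10^-4 + 0.2608 + 0.1418 = 0.48000 GPa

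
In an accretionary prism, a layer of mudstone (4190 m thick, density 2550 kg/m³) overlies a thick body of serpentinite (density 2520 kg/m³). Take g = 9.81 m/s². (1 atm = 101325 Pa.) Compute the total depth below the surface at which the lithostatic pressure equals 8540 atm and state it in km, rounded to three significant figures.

Pressure at base of upper layers: 2550×9.81×4190 = 1.048×10^8 Pa = 1034 atm
Remaining pressure to be supplied by serpentinite: 8.653×10^8 − 1.048×10^8 = 7.605×10^8 Pa
Additional depth in serpentinite = 7.605×10^8 Pa / (2520 kg/m³ × 9.81 m/s²) = 30763 m
Total depth = 4190 m + 30763 m = 34953 m
= 34.953 km

35.0 km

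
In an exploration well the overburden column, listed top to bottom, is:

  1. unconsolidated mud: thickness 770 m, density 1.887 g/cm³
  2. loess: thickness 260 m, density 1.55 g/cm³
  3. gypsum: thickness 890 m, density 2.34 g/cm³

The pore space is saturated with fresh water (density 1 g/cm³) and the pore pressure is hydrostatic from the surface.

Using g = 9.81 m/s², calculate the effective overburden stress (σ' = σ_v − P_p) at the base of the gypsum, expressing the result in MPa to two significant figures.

20 MPa

Overburden (lithostatic) stress σ_v:
unconsolidated mud: 1887 kg/m³ × 9.81 m/s² × 770 m = 1.425×10^7 Pa = 14.25 MPa
loess: 1550 kg/m³ × 9.81 m/s² × 260 m = 3.953×10^6 Pa = 3.953 MPa
gypsum: 2340 kg/m³ × 9.81 m/s² × 890 m = 2.043×10^7 Pa = 20.43 MPa
Total = 14.25 + 3.953 + 20.43 = 38.638 MPa
Pore pressure P_p = 1000 kg/m³ × 9.81 m/s² × 1920 m = 1.884×10^7 Pa = 18.84 MPa
Effective stress σ' = σ_v − P_p = 38.64 − 18.84 = 19.802 MPa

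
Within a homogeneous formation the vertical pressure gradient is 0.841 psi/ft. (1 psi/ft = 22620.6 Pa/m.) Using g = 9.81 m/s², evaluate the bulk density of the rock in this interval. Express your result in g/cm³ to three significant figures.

ρ = (dP/dz)/g = 0.841 psi/ft / 9.81 m/s² = 19024 Pa/m / 9.81 m/s² = 1939.2 kg/m³
= 1.939 g/cm³

1.94 g/cm³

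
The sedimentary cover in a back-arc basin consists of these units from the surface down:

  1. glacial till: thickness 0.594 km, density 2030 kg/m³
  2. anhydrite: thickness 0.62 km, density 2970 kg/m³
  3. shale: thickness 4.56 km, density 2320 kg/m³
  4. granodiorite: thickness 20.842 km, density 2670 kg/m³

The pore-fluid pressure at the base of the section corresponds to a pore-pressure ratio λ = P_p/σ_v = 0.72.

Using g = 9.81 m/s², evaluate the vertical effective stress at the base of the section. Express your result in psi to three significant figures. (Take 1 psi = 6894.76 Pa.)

Overburden (lithostatic) stress σ_v:
glacial till: 2030 kg/m³ × 9.81 m/s² × 594 m = 1.183×10^7 Pa = 11.83 MPa
anhydrite: 2970 kg/m³ × 9.81 m/s² × 620 m = 1.806×10^7 Pa = 18.06 MPa
shale: 2320 kg/m³ × 9.81 m/s² × 4560 m = 1.038×10^8 Pa = 103.8 MPa
granodiorite: 2670 kg/m³ × 9.81 m/s² × 20842 m = 5.459×10^8 Pa = 545.9 MPa
Total = 11.83 + 18.06 + 103.8 + 545.9 = 679.58 MPa
Pore pressure P_p = λ·σ_v = 0.72 × 679.6 MPa = 489.3 MPa
Effective stress σ' = σ_v − P_p = 679.6 − 489.3 = 190.28 MPa = 27598 psi

27600 psi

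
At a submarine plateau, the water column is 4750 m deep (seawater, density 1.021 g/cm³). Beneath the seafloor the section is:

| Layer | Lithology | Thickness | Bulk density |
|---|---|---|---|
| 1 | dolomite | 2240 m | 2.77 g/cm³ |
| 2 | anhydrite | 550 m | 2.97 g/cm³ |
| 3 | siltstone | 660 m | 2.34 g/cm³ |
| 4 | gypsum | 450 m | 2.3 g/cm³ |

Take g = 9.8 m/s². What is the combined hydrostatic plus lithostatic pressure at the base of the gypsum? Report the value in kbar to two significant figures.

seawater: 1021 kg/m³ × 9.8 m/s² × 4750 m = 4.753×10^7 Pa = 0.4753 kbar
dolomite: 2770 kg/m³ × 9.8 m/s² × 2240 m = 6.081×10^7 Pa = 0.6081 kbar
anhydrite: 2970 kg/m³ × 9.8 m/s² × 550 m = 1.601×10^7 Pa = 0.1601 kbar
siltstone: 2340 kg/m³ × 9.8 m/s² × 660 m = 1.514×10^7 Pa = 0.1514 kbar
gypsum: 2300 kg/m³ × 9.8 m/s² × 450 m = 1.014×10^7 Pa = 0.1014 kbar
Total = 0.4753 + 0.6081 + 0.1601 + 0.1514 + 0.1014 = 1.4962 kbar

1.5 kbar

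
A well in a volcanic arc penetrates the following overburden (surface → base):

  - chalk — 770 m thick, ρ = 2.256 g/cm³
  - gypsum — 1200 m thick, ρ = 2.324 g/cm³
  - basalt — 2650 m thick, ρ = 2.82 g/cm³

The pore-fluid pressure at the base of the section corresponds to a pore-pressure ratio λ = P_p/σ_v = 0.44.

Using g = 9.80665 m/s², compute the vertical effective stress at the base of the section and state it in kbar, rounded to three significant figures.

Overburden (lithostatic) stress σ_v:
chalk: 2256 kg/m³ × 9.80665 m/s² × 770 m = 1.704×10^7 Pa = 17.04 MPa
gypsum: 2324 kg/m³ × 9.80665 m/s² × 1200 m = 2.735×10^7 Pa = 27.35 MPa
basalt: 2820 kg/m³ × 9.80665 m/s² × 2650 m = 7.329×10^7 Pa = 73.29 MPa
Total = 17.04 + 27.35 + 73.29 = 117.67 MPa
Pore pressure P_p = λ·σ_v = 0.44 × 117.7 MPa = 51.77 MPa
Effective stress σ' = σ_v − P_p = 117.7 − 51.77 = 65.895 MPa = 0.65895 kbar

0.659 kbar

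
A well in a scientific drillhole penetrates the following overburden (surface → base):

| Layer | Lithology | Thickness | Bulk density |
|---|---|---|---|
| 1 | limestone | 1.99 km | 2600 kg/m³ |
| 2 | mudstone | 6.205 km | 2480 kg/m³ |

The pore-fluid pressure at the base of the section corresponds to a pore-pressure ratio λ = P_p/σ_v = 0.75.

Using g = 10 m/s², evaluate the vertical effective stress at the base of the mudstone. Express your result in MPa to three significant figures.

51.4 MPa

Overburden (lithostatic) stress σ_v:
limestone: 2600 kg/m³ × 10 m/s² × 1990 m = 5.174×10^7 Pa = 51.74 MPa
mudstone: 2480 kg/m³ × 10 m/s² × 6205 m = 1.539×10^8 Pa = 153.9 MPa
Total = 51.74 + 153.9 = 205.62 MPa
Pore pressure P_p = λ·σ_v = 0.75 × 205.6 MPa = 154.2 MPa
Effective stress σ' = σ_v − P_p = 205.6 − 154.2 = 51.406 MPa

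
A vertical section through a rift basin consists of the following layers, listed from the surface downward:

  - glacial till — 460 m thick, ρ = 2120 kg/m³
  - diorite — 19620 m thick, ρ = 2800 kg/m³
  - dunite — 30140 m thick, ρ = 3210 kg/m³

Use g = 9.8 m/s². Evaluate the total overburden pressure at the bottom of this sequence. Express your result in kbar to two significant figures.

15 kbar

glacial till: 2120 kg/m³ × 9.8 m/s² × 460 m = 9.557×10^6 Pa = 0.09557 kbar
diorite: 2800 kg/m³ × 9.8 m/s² × 19620 m = 5.384×10^8 Pa = 5.384 kbar
dunite: 3210 kg/m³ × 9.8 m/s² × 30140 m = 9.481×10^8 Pa = 9.481 kbar
Total = 0.09557 + 5.384 + 9.481 = 14.961 kbar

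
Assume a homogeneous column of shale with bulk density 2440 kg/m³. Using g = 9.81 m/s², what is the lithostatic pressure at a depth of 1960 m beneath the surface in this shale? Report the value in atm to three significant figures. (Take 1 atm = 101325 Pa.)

shale: 2440 kg/m³ × 9.81 m/s² × 1960 m = 4.692×10^7 Pa = 463.0 atm

463 atm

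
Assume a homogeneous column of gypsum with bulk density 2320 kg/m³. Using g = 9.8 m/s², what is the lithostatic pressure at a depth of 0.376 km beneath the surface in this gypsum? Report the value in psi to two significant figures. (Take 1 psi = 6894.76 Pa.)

gypsum: 2320 kg/m³ × 9.8 m/s² × 376 m = 8.549×10^6 Pa = 1240 psi

1200 psi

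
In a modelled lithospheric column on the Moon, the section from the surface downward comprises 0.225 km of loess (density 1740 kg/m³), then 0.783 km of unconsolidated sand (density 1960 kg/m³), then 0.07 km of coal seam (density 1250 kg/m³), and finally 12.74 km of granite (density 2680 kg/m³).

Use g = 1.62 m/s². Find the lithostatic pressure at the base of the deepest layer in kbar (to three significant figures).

loess: 1740 kg/m³ × 1.62 m/s² × 225 m = 6.342×10^5 Pa = 6.342×10^-3 kbar
unconsolidated sand: 1960 kg/m³ × 1.62 m/s² × 783 m = 2.486×10^6 Pa = 0.02486 kbar
coal seam: 1250 kg/m³ × 1.62 m/s² × 70 m = 1.418×10^5 Pa = 1.418×10^-3 kbar
granite: 2680 kg/m³ × 1.62 m/s² × 12740 m = 5.531×10^7 Pa = 0.5531 kbar
Total = 6.342×10^-3 + 0.02486 + 1.418×10^-3 + 0.5531 = 0.58574 kbar

0.586 kbar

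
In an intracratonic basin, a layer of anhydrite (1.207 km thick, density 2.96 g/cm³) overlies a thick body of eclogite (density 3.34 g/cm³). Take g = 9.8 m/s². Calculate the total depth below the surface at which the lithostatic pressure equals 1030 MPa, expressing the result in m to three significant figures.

31600 m

Pressure at base of upper layers: 2960×9.8×1207 = 3.501×10^7 Pa = 35.01 MPa
Remaining pressure to be supplied by eclogite: 1.030×10^9 − 3.501×10^7 = 9.950×10^8 Pa
Additional depth in eclogite = 9.950×10^8 Pa / (3340 kg/m³ × 9.8 m/s²) = 30398 m
Total depth = 1207 m + 30398 m = 31605 m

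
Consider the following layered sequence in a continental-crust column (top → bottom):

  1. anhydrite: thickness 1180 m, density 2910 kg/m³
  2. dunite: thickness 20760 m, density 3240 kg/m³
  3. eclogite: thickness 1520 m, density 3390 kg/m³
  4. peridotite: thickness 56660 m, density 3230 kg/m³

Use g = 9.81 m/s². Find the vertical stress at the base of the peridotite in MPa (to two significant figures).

2500 MPa

anhydrite: 2910 kg/m³ × 9.81 m/s² × 1180 m = 3.369×10^7 Pa = 33.69 MPa
dunite: 3240 kg/m³ × 9.81 m/s² × 20760 m = 6.598×10^8 Pa = 659.8 MPa
eclogite: 3390 kg/m³ × 9.81 m/s² × 1520 m = 5.055×10^7 Pa = 50.55 MPa
peridotite: 3230 kg/m³ × 9.81 m/s² × 56660 m = 1.795×10^9 Pa = 1795 MPa
Total = 33.69 + 659.8 + 50.55 + 1795 = 2539.4 MPa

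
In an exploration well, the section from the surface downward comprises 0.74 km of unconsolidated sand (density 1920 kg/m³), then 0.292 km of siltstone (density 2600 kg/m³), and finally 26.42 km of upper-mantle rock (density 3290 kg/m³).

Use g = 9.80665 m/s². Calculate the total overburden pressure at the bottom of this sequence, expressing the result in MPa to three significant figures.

874 MPa

unconsolidated sand: 1920 kg/m³ × 9.80665 m/s² × 740 m = 1.393×10^7 Pa = 13.93 MPa
siltstone: 2600 kg/m³ × 9.80665 m/s² × 292 m = 7.445×10^6 Pa = 7.445 MPa
upper-mantle rock: 3290 kg/m³ × 9.80665 m/s² × 26420 m = 8.524×10^8 Pa = 852.4 MPa
Total = 13.93 + 7.445 + 852.4 = 873.79 MPa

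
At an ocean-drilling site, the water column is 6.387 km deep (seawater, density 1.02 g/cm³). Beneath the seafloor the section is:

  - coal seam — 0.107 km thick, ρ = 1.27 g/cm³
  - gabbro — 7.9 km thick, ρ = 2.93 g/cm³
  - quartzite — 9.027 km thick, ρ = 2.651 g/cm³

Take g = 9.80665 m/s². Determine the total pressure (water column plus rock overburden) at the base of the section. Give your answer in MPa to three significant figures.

seawater: 1020 kg/m³ × 9.80665 m/s² × 6387 m = 6.389×10^7 Pa = 63.89 MPa
coal seam: 1270 kg/m³ × 9.80665 m/s² × 107 m = 1.333×10^6 Pa = 1.333 MPa
gabbro: 2930 kg/m³ × 9.80665 m/s² × 7900 m = 2.270×10^8 Pa = 227.0 MPa
quartzite: 2651 kg/m³ × 9.80665 m/s² × 9027 m = 2.347×10^8 Pa = 234.7 MPa
Total = 63.89 + 1.333 + 227.0 + 234.7 = 526.89 MPa

527 MPa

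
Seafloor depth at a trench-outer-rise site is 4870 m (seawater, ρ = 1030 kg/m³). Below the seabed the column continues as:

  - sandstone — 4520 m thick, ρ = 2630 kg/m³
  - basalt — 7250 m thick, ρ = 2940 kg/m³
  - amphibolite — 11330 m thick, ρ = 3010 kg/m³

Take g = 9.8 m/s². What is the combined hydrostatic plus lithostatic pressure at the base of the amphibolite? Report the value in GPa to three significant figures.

seawater: 1030 kg/m³ × 9.8 m/s² × 4870 m = 4.916×10^7 Pa = 0.04916 GPa
sandstone: 2630 kg/m³ × 9.8 m/s² × 4520 m = 1.165×10^8 Pa = 0.1165 GPa
basalt: 2940 kg/m³ × 9.8 m/s² × 7250 m = 2.089×10^8 Pa = 0.2089 GPa
amphibolite: 3010 kg/m³ × 9.8 m/s² × 11330 m = 3.342×10^8 Pa = 0.3342 GPa
Total = 0.04916 + 0.1165 + 0.2089 + 0.3342 = 0.70876 GPa

0.709 GPa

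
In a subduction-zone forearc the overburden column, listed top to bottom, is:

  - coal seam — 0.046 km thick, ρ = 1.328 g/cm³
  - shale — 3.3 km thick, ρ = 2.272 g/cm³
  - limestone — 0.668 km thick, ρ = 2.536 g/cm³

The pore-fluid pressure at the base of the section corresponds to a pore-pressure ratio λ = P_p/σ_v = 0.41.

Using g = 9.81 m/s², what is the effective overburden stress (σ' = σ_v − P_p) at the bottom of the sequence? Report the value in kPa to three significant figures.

Overburden (lithostatic) stress σ_v:
coal seam: 1328 kg/m³ × 9.81 m/s² × 46 m = 5.993×10^5 Pa = 0.5993 MPa
shale: 2272 kg/m³ × 9.81 m/s² × 3300 m = 7.355×10^7 Pa = 73.55 MPa
limestone: 2536 kg/m³ × 9.81 m/s² × 668 m = 1.662×10^7 Pa = 16.62 MPa
Total = 0.5993 + 73.55 + 16.62 = 90.769 MPa
Pore pressure P_p = λ·σ_v = 0.41 × 90.77 MPa = 37.22 MPa
Effective stress σ' = σ_v − P_p = 90.77 − 37.22 = 53.554 MPa = 53554 kPa

53600 kPa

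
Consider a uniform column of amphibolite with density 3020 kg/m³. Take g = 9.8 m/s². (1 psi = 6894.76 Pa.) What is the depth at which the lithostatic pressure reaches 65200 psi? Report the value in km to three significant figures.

15.2 km

h = P/(ρg) = 65200 psi / (3020 kg/m³ × 9.8 m/s²) = 4.495×10^8 Pa / 29596 Pa/m = 15189 m
= 15.189 km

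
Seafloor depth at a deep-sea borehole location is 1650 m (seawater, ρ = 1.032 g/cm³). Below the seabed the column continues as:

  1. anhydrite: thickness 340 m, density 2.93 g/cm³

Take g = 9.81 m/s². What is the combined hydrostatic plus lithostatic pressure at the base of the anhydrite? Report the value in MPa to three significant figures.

seawater: 1032 kg/m³ × 9.81 m/s² × 1650 m = 1.670×10^7 Pa = 16.70 MPa
anhydrite: 2930 kg/m³ × 9.81 m/s² × 340 m = 9.773×10^6 Pa = 9.773 MPa
Total = 16.70 + 9.773 = 26.477 MPa

26.5 MPa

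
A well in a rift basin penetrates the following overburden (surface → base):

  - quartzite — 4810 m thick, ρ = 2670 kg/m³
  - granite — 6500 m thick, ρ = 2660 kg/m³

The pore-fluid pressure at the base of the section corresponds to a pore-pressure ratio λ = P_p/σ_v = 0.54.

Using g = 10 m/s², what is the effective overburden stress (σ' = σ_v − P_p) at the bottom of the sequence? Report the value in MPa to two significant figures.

Overburden (lithostatic) stress σ_v:
quartzite: 2670 kg/m³ × 10 m/s² × 4810 m = 1.284×10^8 Pa = 128.4 MPa
granite: 2660 kg/m³ × 10 m/s² × 6500 m = 1.729×10^8 Pa = 172.9 MPa
Total = 128.4 + 172.9 = 301.33 MPa
Pore pressure P_p = λ·σ_v = 0.54 × 301.3 MPa = 162.7 MPa
Effective stress σ' = σ_v − P_p = 301.3 − 162.7 = 138.61 MPa

140 MPa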